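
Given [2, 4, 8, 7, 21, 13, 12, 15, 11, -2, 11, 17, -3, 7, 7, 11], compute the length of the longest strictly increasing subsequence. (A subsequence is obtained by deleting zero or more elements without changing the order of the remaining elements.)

6

Let dp[i] be the longest increasing subsequence ending at position i. Then dp = [1, 2, 3, 3, 4, 4, 4, 5, 4, 1, 4, 6, 1, 3, 3, 4].
The maximum is 6; one witness is 2, 4, 8, 13, 15, 17 at positions 1,2,3,6,8,12.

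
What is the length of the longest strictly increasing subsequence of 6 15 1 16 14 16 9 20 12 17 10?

One longest increasing subsequence is 6, 15, 16, 20 (positions 1,2,4,8), of length 4; no longer one exists.

4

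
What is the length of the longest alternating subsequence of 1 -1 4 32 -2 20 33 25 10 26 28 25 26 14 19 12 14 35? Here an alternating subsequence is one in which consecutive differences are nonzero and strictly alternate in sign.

13

A longest alternating subsequence is 1, -1, 4, -2, 33, 25, 26, 25, 26, 14, 19, 12, 14 (positions 1,2,3,5,7,8,10,12,13,14,15,16,17); its 12 consecutive differences strictly alternate in sign, and length 13 is optimal.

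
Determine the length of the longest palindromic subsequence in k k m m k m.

4

One longest palindromic subsequence is kmmk (positions 2,3,4,5); it reads the same forward and backward, and the interval DP gives dp[1][6] = 4.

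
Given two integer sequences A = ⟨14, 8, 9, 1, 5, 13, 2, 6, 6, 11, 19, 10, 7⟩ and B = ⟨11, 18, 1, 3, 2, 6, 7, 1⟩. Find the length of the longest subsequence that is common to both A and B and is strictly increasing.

4

A longest common strictly increasing subsequence is 1, 2, 6, 7 (length 4); it appears in order in both A and B, and no longer such subsequence exists.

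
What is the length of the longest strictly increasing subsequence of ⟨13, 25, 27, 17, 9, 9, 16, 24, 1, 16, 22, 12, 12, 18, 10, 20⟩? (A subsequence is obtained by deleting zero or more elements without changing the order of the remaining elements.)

One longest increasing subsequence is 13, 17, 18, 20 (positions 1,4,14,16), of length 4; no longer one exists.

4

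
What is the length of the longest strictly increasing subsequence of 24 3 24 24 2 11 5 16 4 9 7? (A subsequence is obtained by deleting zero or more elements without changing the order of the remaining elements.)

3

Let dp[i] be the longest increasing subsequence ending at position i. Then dp = [1, 1, 2, 2, 1, 2, 2, 3, 2, 3, 3].
The maximum is 3; one witness is 3, 11, 16 at positions 2,6,8.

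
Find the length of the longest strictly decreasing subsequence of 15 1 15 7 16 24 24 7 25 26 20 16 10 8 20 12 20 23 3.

6

Let dp[i] be the longest decreasing subsequence ending at position i. Then dp = [1, 2, 1, 2, 1, 1, 1, 2, 1, 1, 2, 3, 4, 5, 2, 4, 2, 2, 6].
The maximum is 6; one witness is 24, 20, 16, 10, 8, 3 at positions 6,11,12,13,14,19.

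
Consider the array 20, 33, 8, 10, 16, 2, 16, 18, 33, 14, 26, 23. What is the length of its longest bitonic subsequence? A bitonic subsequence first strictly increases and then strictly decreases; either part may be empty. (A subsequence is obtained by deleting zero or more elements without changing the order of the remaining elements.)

7

One longest bitonic subsequence is 8, 10, 16, 18, 33, 26, 23 (positions 3,4,5,8,9,11,12): it rises to 33 then falls. Length 7 is optimal.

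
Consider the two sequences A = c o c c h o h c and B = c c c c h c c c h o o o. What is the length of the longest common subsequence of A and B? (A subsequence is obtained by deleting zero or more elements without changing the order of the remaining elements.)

Backtracking the LCS table gives one alignment: c (A1,B6) → c (A3,B7) → c (A4,B8) → h (A5,B9) → o (A6,B12).
So the longest common subsequence has length 5.

5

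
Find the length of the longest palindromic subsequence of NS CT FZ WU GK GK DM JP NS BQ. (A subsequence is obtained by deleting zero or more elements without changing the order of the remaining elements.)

Using dp[i][j] = 2 + dp[i+1][j−1] if the ends match, else max(dp[i+1][j], dp[i][j−1]):
dp[1][10] = 4. A witness is NS GK GK NS at positions 1,5,6,9.

4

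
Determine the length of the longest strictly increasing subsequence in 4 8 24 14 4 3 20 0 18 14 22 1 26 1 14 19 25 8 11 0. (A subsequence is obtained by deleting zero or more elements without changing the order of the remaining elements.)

Scanning left to right, the best length ending at each element is: 4→1, 8→2, 24→3, 14→3, 4→1, 3→1, 20→4, 0→1, 18→4, 14→3, 22→5, 1→2, 26→6, 1→2, 14→3, 19→5, 25→6, 8→3, 11→4, 0→1.
So the longest increasing subsequence has length 6, e.g. 4, 8, 14, 20, 22, 26.

6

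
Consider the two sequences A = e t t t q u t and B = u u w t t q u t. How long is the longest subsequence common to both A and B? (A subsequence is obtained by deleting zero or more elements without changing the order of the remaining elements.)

5

A longest common subsequence is ttqut (length 5); the LCS DP confirms no longer common subsequence exists.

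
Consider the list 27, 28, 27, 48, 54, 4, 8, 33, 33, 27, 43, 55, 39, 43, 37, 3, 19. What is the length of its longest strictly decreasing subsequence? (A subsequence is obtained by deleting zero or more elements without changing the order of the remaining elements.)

Scanning left to right, the best length ending at each element is: 27→1, 28→1, 27→2, 48→1, 54→1, 4→3, 8→3, 33→2, 33→2, 27→3, 43→2, 55→1, 39→3, 43→2, 37→4, 3→5, 19→5.
So the longest decreasing subsequence has length 5, e.g. 48, 43, 39, 37, 3.

5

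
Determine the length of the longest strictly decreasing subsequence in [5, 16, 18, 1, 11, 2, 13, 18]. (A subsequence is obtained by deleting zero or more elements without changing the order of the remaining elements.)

Scanning left to right, the best length ending at each element is: 5→1, 16→1, 18→1, 1→2, 11→2, 2→3, 13→2, 18→1.
So the longest decreasing subsequence has length 3, e.g. 16, 11, 2.

3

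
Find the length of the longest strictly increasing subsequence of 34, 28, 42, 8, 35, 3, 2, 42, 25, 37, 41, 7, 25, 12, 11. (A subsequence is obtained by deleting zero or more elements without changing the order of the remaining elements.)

Let dp[i] be the longest increasing subsequence ending at position i. Then dp = [1, 1, 2, 1, 2, 1, 1, 3, 2, 3, 4, 2, 3, 3, 3].
The maximum is 4; one witness is 34, 35, 37, 41 at positions 1,5,10,11.

4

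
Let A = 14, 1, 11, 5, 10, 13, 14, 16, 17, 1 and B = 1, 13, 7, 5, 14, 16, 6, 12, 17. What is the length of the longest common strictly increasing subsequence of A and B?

A longest common strictly increasing subsequence is 1, 13, 14, 16, 17 (length 5); it appears in order in both A and B, and no longer such subsequence exists.

5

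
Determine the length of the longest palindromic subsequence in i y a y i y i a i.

Using dp[i][j] = 2 + dp[i+1][j−1] if the ends match, else max(dp[i+1][j], dp[i][j−1]):
dp[1][9] = 7. A witness is iaiyiai at positions 1,3,5,6,7,8,9.

7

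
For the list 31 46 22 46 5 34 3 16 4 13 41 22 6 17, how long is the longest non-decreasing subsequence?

Scanning left to right, the best length ending at each element is: 31→1, 46→2, 22→1, 46→3, 5→1, 34→2, 3→1, 16→2, 4→2, 13→3, 41→4, 22→4, 6→3, 17→4.
So the longest non-decreasing subsequence has length 4, e.g. 3, 4, 13, 41.

4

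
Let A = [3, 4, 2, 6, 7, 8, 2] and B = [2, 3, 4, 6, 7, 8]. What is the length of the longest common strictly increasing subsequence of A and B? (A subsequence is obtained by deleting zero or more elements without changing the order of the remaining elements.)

A longest common strictly increasing subsequence is 3, 4, 6, 7, 8 (length 5); it appears in order in both A and B, and no longer such subsequence exists.

5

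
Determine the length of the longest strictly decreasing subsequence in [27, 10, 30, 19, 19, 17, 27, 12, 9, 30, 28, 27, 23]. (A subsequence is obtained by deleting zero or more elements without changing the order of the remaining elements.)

5

Scanning left to right, the best length ending at each element is: 27→1, 10→2, 30→1, 19→2, 19→2, 17→3, 27→2, 12→4, 9→5, 30→1, 28→2, 27→3, 23→4.
So the longest decreasing subsequence has length 5, e.g. 27, 19, 17, 12, 9.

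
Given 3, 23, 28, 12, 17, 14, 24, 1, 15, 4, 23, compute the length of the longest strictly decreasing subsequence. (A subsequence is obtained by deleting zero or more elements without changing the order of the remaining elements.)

4

Let dp[i] be the longest decreasing subsequence ending at position i. Then dp = [1, 1, 1, 2, 2, 3, 2, 4, 3, 4, 3].
The maximum is 4; one witness is 23, 17, 14, 1 at positions 2,5,6,8.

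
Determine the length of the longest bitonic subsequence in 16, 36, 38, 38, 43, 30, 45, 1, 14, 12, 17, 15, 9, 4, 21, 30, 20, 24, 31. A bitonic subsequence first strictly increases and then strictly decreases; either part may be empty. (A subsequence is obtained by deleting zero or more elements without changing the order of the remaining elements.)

9

Let inc[i] be the LIS ending at i and dec[i] the longest strictly decreasing subsequence starting at i. inc = [1, 2, 3, 3, 4, 2, 5, 1, 2, 2, 3, 3, 2, 2, 4, 5, 4, 5, 6], dec = [5, 6, 6, 6, 6, 5, 5, 1, 4, 3, 4, 3, 2, 1, 2, 2, 1, 1, 1].
max_i inc[i]+dec[i]−1 = 9, with one witness 16, 36, 38, 43, 30, 17, 15, 9, 4.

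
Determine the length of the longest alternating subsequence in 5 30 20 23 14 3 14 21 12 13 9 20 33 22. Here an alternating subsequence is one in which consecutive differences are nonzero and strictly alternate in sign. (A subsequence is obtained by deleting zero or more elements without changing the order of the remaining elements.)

11

A longest alternating subsequence is 5, 30, 20, 23, 3, 14, 12, 13, 9, 33, 22 (positions 1,2,3,4,6,7,9,10,11,13,14); its 10 consecutive differences strictly alternate in sign, and length 11 is optimal.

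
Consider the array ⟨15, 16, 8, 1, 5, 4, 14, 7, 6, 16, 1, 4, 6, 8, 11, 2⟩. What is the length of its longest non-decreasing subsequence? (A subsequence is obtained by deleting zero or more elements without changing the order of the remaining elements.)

6

One longest non-decreasing subsequence is 1, 5, 6, 6, 8, 11 (positions 4,5,9,13,14,15), of length 6; no longer one exists.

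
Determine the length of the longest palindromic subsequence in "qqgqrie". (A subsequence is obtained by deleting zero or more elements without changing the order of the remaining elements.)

One longest palindromic subsequence is qgq (positions 2,3,4); it reads the same forward and backward, and the interval DP gives dp[1][7] = 3.

3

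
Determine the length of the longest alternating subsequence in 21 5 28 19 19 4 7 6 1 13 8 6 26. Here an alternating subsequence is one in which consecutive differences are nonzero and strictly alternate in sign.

9

A longest alternating subsequence is 21, 5, 28, 4, 7, 6, 13, 8, 26 (positions 1,2,3,6,7,8,10,11,13); its 8 consecutive differences strictly alternate in sign, and length 9 is optimal.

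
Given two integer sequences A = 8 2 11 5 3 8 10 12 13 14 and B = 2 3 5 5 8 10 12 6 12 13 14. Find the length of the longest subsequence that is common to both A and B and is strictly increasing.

7

A longest common strictly increasing subsequence is 2, 3, 8, 10, 12, 13, 14 (length 7); it appears in order in both A and B, and no longer such subsequence exists.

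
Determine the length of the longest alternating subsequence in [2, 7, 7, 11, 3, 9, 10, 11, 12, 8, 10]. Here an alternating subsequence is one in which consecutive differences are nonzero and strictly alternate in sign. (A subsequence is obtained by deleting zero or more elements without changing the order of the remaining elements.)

6

A longest alternating subsequence is 2, 7, 3, 9, 8, 10 (positions 1,2,5,6,10,11); its 5 consecutive differences strictly alternate in sign, and length 6 is optimal.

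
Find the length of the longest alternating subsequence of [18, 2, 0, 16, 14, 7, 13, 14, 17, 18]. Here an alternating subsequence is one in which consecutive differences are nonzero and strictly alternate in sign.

5

Track the best alternating length ending on an up-step vs a down-step at each position: up/down = 1/1, 1/2, 1/2, 3/2, 3/4, 3/4, 5/4, 5/4, 5/2, 5/1.
The maximum over both is 5; one such subsequence is 18, 2, 16, 7, 13.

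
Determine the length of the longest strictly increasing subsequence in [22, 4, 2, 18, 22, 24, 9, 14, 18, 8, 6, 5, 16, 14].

4

Let dp[i] be the longest increasing subsequence ending at position i. Then dp = [1, 1, 1, 2, 3, 4, 2, 3, 4, 2, 2, 2, 4, 3].
The maximum is 4; one witness is 4, 18, 22, 24 at positions 2,4,5,6.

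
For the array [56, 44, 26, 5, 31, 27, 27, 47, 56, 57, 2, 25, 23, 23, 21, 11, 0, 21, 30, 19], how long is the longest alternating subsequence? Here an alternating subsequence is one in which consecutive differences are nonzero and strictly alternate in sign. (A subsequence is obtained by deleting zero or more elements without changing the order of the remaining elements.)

Track the best alternating length ending on an up-step vs a down-step at each position: up/down = 1/1, 1/2, 1/2, 1/2, 3/2, 3/4, 3/4, 5/2, 5/1, 5/1, 1/6, 7/6, 7/8, 7/8, 7/8, 7/8, 1/8, 9/8, 9/6, 9/10.
The maximum over both is 10; one such subsequence is 56, 26, 31, 27, 47, 2, 25, 11, 21, 19.

10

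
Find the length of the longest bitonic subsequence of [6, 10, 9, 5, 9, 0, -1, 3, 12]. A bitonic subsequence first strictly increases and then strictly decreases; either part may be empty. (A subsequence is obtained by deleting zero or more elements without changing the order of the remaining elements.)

6

Let inc[i] be the LIS ending at i and dec[i] the longest strictly decreasing subsequence starting at i. inc = [1, 2, 2, 1, 2, 1, 1, 2, 3], dec = [4, 5, 4, 3, 3, 2, 1, 1, 1].
max_i inc[i]+dec[i]−1 = 6, with one witness 6, 10, 9, 5, 0, -1.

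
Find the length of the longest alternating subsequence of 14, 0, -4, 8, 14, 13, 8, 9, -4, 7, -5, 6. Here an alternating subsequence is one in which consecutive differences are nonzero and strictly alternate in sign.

Track the best alternating length ending on an up-step vs a down-step at each position: up/down = 1/1, 1/2, 1/2, 3/2, 3/1, 3/4, 3/4, 5/4, 1/6, 7/6, 1/8, 9/8.
The maximum over both is 9; one such subsequence is 14, 0, 14, 8, 9, -4, 7, -5, 6.

9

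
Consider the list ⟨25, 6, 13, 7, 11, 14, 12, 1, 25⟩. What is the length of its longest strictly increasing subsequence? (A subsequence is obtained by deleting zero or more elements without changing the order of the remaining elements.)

Let dp[i] be the longest increasing subsequence ending at position i. Then dp = [1, 1, 2, 2, 3, 4, 4, 1, 5].
The maximum is 5; one witness is 6, 7, 11, 14, 25 at positions 2,4,5,6,9.

5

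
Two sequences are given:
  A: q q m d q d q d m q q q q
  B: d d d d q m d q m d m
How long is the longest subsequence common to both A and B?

A longest common subsequence is qmdqdm (length 6); the LCS DP confirms no longer common subsequence exists.

6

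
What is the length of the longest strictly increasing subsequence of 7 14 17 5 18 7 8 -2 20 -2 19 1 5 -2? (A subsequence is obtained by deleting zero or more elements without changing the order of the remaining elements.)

Let dp[i] be the longest increasing subsequence ending at position i. Then dp = [1, 2, 3, 1, 4, 2, 3, 1, 5, 1, 5, 2, 3, 1].
The maximum is 5; one witness is 7, 14, 17, 18, 20 at positions 1,2,3,5,9.

5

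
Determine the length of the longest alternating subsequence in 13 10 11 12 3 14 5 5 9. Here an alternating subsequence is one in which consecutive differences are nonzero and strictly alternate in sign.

Track the best alternating length ending on an up-step vs a down-step at each position: up/down = 1/1, 1/2, 3/2, 3/2, 1/4, 5/1, 5/6, 5/6, 7/6.
The maximum over both is 7; one such subsequence is 13, 10, 11, 3, 14, 5, 9.

7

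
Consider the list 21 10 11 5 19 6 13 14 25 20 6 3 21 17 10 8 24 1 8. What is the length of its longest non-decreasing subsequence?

7

Scanning left to right, the best length ending at each element is: 21→1, 10→1, 11→2, 5→1, 19→3, 6→2, 13→3, 14→4, 25→5, 20→5, 6→3, 3→1, 21→6, 17→5, 10→4, 8→4, 24→7, 1→1, 8→5.
So the longest non-decreasing subsequence has length 7, e.g. 10, 11, 13, 14, 20, 21, 24.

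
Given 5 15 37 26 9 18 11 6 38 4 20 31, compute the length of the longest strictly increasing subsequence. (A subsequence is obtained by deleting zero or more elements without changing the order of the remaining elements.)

5

One longest increasing subsequence is 5, 15, 18, 20, 31 (positions 1,2,6,11,12), of length 5; no longer one exists.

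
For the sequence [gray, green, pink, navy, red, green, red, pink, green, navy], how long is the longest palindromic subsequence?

7

One longest palindromic subsequence is green pink red green red pink green (positions 2,3,5,6,7,8,9); it reads the same forward and backward, and the interval DP gives dp[1][10] = 7.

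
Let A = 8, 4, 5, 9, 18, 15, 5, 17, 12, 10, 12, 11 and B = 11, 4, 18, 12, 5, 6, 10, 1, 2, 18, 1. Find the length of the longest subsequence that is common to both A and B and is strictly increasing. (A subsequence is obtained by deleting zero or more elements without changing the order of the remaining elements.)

3

A longest common strictly increasing subsequence is 4, 5, 10 (length 3); it appears in order in both A and B, and no longer such subsequence exists.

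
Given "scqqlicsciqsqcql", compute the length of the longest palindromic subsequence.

One longest palindromic subsequence is cqqicsciqqc (positions 2,3,4,6,7,8,9,10,11,13,14); it reads the same forward and backward, and the interval DP gives dp[1][16] = 11.

11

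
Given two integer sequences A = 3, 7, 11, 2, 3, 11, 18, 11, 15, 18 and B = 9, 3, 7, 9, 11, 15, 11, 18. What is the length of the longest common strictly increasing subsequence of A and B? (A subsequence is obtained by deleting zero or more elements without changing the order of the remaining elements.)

5

For each value that appears in both, track the longest common increasing run ending there.
The best achievable length is 5; one witness is 3, 7, 11, 15, 18 (A-positions 1,2,3,9,10, B-positions 2,3,5,6,8).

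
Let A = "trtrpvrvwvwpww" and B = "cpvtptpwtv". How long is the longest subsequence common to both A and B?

5

A longest common subsequence is ttpwv (length 5); the LCS DP confirms no longer common subsequence exists.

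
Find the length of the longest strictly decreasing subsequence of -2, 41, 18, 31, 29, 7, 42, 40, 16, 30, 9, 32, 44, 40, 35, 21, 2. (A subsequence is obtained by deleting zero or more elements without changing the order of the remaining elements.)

6

Let dp[i] be the longest decreasing subsequence ending at position i. Then dp = [1, 1, 2, 2, 3, 4, 1, 2, 4, 3, 5, 3, 1, 2, 3, 4, 6].
The maximum is 6; one witness is 41, 31, 29, 16, 9, 2 at positions 2,4,5,9,11,17.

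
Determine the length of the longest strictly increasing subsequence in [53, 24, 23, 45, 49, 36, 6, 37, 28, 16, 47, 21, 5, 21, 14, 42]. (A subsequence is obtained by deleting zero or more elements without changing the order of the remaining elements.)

4

One longest increasing subsequence is 24, 36, 37, 47 (positions 2,6,8,11), of length 4; no longer one exists.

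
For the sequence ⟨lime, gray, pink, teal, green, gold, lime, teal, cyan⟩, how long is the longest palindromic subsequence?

Using dp[i][j] = 2 + dp[i+1][j−1] if the ends match, else max(dp[i+1][j], dp[i][j−1]):
dp[1][9] = 3. A witness is teal lime teal at positions 4,7,8.

3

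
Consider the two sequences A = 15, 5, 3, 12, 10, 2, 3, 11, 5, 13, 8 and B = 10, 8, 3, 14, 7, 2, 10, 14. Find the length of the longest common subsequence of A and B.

2

Backtracking the LCS table gives one alignment: 3 (A3,B3) → 10 (A5,B7).
So the longest common subsequence has length 2.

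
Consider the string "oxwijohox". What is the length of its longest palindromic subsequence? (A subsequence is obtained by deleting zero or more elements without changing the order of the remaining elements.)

5

Using dp[i][j] = 2 + dp[i+1][j−1] if the ends match, else max(dp[i+1][j], dp[i][j−1]):
dp[1][9] = 5. A witness is xohox at positions 2,6,7,8,9.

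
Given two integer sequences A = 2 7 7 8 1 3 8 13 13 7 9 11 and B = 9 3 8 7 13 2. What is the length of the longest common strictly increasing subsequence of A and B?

For each value that appears in both, track the longest common increasing run ending there.
The best achievable length is 3; one witness is 3, 8, 13 (A-positions 6,7,8, B-positions 2,3,5).

3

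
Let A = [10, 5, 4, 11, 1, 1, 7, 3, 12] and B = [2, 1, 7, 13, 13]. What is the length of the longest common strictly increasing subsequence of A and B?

A longest common strictly increasing subsequence is 1, 7 (length 2); it appears in order in both A and B, and no longer such subsequence exists.

2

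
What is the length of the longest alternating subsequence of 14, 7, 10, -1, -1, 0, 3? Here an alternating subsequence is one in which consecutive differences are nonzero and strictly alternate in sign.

5

A longest alternating subsequence is 14, 7, 10, -1, 0 (positions 1,2,3,4,6); its 4 consecutive differences strictly alternate in sign, and length 5 is optimal.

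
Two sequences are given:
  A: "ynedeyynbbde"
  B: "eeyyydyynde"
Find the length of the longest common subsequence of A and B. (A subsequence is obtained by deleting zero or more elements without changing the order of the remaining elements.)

7

Backtracking the LCS table gives one alignment: y (A1,B5) → d (A4,B6) → y (A6,B7) → y (A7,B8) → n (A8,B9) → d (A11,B10) → e (A12,B11).
So the longest common subsequence has length 7.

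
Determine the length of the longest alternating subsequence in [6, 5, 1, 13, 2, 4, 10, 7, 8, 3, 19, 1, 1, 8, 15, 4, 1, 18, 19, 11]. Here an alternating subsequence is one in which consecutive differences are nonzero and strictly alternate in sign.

A longest alternating subsequence is 6, 5, 13, 2, 10, 7, 8, 3, 19, 1, 8, 4, 18, 11 (positions 1,2,4,5,7,8,9,10,11,12,14,16,18,20); its 13 consecutive differences strictly alternate in sign, and length 14 is optimal.

14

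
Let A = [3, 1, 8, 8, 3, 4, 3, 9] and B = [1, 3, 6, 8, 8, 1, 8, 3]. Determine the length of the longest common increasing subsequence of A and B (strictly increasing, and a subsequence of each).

For each value that appears in both, track the longest common increasing run ending there.
The best achievable length is 2; one witness is 1, 3 (A-positions 2,5, B-positions 1,2).

2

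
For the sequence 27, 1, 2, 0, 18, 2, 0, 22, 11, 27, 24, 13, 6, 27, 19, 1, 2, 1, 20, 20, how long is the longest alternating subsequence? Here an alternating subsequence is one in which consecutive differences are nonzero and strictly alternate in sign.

A longest alternating subsequence is 27, 1, 2, 0, 18, 2, 22, 11, 27, 24, 27, 1, 2, 1, 20 (positions 1,2,3,4,5,6,8,9,10,11,14,16,17,18,19); its 14 consecutive differences strictly alternate in sign, and length 15 is optimal.

15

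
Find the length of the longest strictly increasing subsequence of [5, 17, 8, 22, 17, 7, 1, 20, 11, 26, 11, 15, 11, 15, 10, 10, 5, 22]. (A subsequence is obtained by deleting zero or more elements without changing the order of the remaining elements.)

5

One longest increasing subsequence is 5, 8, 17, 20, 26 (positions 1,3,5,8,10), of length 5; no longer one exists.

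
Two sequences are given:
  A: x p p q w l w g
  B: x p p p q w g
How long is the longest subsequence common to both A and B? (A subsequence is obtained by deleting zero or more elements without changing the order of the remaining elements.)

6

A longest common subsequence is xppqwg (length 6); the LCS DP confirms no longer common subsequence exists.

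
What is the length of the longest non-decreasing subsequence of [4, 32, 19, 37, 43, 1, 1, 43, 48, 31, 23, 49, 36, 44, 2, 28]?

7

Let dp[i] be the longest non-decreasing subsequence ending at position i. Then dp = [1, 2, 2, 3, 4, 1, 2, 5, 6, 3, 3, 7, 4, 6, 3, 4].
The maximum is 7; one witness is 4, 32, 37, 43, 43, 48, 49 at positions 1,2,4,5,8,9,12.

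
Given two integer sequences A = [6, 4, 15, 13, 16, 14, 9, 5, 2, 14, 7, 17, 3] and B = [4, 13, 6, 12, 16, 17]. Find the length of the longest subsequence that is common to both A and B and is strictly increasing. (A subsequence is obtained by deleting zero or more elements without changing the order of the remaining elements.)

For each value that appears in both, track the longest common increasing run ending there.
The best achievable length is 4; one witness is 4, 13, 16, 17 (A-positions 2,4,5,12, B-positions 1,2,5,6).

4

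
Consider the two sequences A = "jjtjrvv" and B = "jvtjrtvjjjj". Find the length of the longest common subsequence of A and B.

5

Backtracking the LCS table gives one alignment: j (A1,B1) → t (A3,B3) → j (A4,B4) → r (A5,B5) → v (A6,B7).
So the longest common subsequence has length 5.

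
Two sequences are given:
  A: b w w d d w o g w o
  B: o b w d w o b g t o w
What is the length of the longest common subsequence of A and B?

7

A longest common subsequence is bwdwogw (length 7); the LCS DP confirms no longer common subsequence exists.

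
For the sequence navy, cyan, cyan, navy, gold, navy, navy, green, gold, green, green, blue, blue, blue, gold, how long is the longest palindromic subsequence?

5

One longest palindromic subsequence is gold blue blue blue gold (positions 5,12,13,14,15); it reads the same forward and backward, and the interval DP gives dp[1][15] = 5.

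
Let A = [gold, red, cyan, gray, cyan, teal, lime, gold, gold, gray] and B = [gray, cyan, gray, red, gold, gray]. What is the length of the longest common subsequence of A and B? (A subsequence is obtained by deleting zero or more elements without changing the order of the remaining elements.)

4

Backtracking the LCS table gives one alignment: cyan (A3,B2) → gray (A4,B3) → gold (A9,B5) → gray (A10,B6).
So the longest common subsequence has length 4.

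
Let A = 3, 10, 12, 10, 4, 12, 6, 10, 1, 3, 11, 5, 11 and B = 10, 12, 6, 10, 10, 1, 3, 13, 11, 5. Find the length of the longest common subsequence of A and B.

8

A longest common subsequence is 10, 12, 10, 10, 1, 3, 11, 5 (length 8); the LCS DP confirms no longer common subsequence exists.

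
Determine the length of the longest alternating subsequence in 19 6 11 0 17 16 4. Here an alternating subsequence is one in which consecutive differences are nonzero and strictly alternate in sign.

6

A longest alternating subsequence is 19, 6, 11, 0, 17, 16 (positions 1,2,3,4,5,6); its 5 consecutive differences strictly alternate in sign, and length 6 is optimal.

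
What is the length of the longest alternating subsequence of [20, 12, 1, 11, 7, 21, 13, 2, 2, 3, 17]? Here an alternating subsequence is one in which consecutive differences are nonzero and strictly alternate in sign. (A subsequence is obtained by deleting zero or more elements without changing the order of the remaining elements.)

A longest alternating subsequence is 20, 1, 11, 7, 21, 2, 3 (positions 1,3,4,5,6,8,10); its 6 consecutive differences strictly alternate in sign, and length 7 is optimal.

7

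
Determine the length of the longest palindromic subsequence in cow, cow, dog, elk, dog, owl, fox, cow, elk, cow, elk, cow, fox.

7

One longest palindromic subsequence is fox cow elk cow elk cow fox (positions 7,8,9,10,11,12,13); it reads the same forward and backward, and the interval DP gives dp[1][13] = 7.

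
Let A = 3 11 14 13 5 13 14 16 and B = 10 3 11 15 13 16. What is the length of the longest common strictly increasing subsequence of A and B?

4

For each value that appears in both, track the longest common increasing run ending there.
The best achievable length is 4; one witness is 3, 11, 13, 16 (A-positions 1,2,4,8, B-positions 2,3,5,6).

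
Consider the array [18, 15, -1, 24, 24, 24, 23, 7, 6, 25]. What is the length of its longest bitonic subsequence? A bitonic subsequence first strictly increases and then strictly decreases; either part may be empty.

One longest bitonic subsequence is 18, 24, 23, 7, 6 (positions 1,4,7,8,9): it rises to 24 then falls. Length 5 is optimal.

5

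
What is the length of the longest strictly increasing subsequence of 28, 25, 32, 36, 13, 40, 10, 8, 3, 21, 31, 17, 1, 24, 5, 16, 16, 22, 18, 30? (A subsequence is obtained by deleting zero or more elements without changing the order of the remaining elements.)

One longest increasing subsequence is 3, 5, 16, 22, 30 (positions 9,15,16,18,20), of length 5; no longer one exists.

5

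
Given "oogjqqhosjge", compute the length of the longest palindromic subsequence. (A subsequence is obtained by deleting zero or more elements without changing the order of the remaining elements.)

One longest palindromic subsequence is gjqqjg (positions 3,4,5,6,10,11); it reads the same forward and backward, and the interval DP gives dp[1][12] = 6.

6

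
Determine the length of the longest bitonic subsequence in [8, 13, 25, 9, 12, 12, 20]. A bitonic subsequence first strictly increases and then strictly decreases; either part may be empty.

One longest bitonic subsequence is 8, 13, 25, 20 (positions 1,2,3,7): it rises to 25 then falls. Length 4 is optimal.

4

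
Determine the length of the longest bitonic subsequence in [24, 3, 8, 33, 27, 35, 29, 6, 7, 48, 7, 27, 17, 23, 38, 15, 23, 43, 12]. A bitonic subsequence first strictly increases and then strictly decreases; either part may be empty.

9

One longest bitonic subsequence is 3, 8, 33, 35, 29, 27, 23, 15, 12 (positions 2,3,4,6,7,12,14,16,19): it rises to 35 then falls. Length 9 is optimal.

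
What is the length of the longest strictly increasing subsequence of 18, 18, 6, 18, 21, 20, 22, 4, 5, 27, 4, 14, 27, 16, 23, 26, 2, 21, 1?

Let dp[i] be the longest increasing subsequence ending at position i. Then dp = [1, 1, 1, 2, 3, 3, 4, 1, 2, 5, 1, 3, 5, 4, 5, 6, 1, 5, 1].
The maximum is 6; one witness is 6, 18, 21, 22, 23, 26 at positions 3,4,5,7,15,16.

6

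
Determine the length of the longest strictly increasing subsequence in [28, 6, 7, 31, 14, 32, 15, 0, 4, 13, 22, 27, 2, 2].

6

Scanning left to right, the best length ending at each element is: 28→1, 6→1, 7→2, 31→3, 14→3, 32→4, 15→4, 0→1, 4→2, 13→3, 22→5, 27→6, 2→2, 2→2.
So the longest increasing subsequence has length 6, e.g. 6, 7, 14, 15, 22, 27.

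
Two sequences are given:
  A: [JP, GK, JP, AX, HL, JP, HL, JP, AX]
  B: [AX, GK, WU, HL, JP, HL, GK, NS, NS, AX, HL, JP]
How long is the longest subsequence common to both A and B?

A longest common subsequence is JP, GK, AX, HL, JP (length 5); the LCS DP confirms no longer common subsequence exists.

5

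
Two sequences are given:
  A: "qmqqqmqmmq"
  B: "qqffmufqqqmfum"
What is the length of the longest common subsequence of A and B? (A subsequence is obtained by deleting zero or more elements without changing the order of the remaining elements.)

7

A longest common subsequence is qmqqqmm (length 7); the LCS DP confirms no longer common subsequence exists.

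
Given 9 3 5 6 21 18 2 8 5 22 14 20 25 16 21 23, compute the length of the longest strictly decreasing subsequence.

Let dp[i] be the longest decreasing subsequence ending at position i. Then dp = [1, 2, 2, 2, 1, 2, 3, 3, 4, 1, 3, 2, 1, 3, 2, 2].
The maximum is 4; one witness is 21, 18, 8, 5 at positions 5,6,8,9.

4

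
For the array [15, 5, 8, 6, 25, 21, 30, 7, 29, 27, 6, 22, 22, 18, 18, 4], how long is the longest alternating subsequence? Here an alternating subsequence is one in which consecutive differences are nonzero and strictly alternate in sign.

12

A longest alternating subsequence is 15, 5, 8, 6, 25, 21, 30, 7, 29, 6, 22, 18 (positions 1,2,3,4,5,6,7,8,9,11,12,14); its 11 consecutive differences strictly alternate in sign, and length 12 is optimal.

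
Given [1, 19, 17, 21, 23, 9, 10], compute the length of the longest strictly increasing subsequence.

4

Let dp[i] be the longest increasing subsequence ending at position i. Then dp = [1, 2, 2, 3, 4, 2, 3].
The maximum is 4; one witness is 1, 19, 21, 23 at positions 1,2,4,5.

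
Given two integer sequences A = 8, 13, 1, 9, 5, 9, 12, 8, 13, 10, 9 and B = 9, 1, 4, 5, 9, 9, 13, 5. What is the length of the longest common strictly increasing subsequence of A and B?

4

For each value that appears in both, track the longest common increasing run ending there.
The best achievable length is 4; one witness is 1, 5, 9, 13 (A-positions 3,5,6,9, B-positions 2,4,5,7).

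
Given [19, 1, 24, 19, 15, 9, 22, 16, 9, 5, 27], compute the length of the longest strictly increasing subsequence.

Let dp[i] be the longest increasing subsequence ending at position i. Then dp = [1, 1, 2, 2, 2, 2, 3, 3, 2, 2, 4].
The maximum is 4; one witness is 1, 19, 22, 27 at positions 2,4,7,11.

4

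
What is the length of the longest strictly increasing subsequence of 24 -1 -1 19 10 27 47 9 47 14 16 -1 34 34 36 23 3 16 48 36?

Let dp[i] be the longest increasing subsequence ending at position i. Then dp = [1, 1, 1, 2, 2, 3, 4, 2, 4, 3, 4, 1, 5, 5, 6, 5, 2, 4, 7, 6].
The maximum is 7; one witness is -1, 10, 14, 16, 34, 36, 48 at positions 2,5,10,11,13,15,19.

7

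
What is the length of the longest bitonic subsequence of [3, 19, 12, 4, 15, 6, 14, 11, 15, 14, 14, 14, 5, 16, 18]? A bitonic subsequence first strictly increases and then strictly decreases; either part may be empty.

7

Let inc[i] be the LIS ending at i and dec[i] the longest strictly decreasing subsequence starting at i. inc = [1, 2, 2, 2, 3, 3, 4, 4, 5, 5, 5, 5, 3, 6, 7], dec = [1, 5, 3, 1, 4, 2, 3, 2, 3, 2, 2, 2, 1, 1, 1].
max_i inc[i]+dec[i]−1 = 7, with one witness 3, 4, 6, 14, 15, 14, 5.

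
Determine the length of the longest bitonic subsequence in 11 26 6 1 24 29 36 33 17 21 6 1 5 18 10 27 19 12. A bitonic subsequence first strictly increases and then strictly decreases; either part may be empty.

One longest bitonic subsequence is 11, 26, 29, 36, 33, 27, 19, 12 (positions 1,2,6,7,8,16,17,18): it rises to 36 then falls. Length 8 is optimal.

8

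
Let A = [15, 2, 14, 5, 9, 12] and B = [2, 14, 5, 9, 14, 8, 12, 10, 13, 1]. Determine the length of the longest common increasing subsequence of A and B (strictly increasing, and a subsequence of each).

A longest common strictly increasing subsequence is 2, 5, 9, 12 (length 4); it appears in order in both A and B, and no longer such subsequence exists.

4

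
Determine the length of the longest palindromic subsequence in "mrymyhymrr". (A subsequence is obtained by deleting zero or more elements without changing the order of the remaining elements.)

One longest palindromic subsequence is rmyhymr (positions 2,4,5,6,7,8,10); it reads the same forward and backward, and the interval DP gives dp[1][10] = 7.

7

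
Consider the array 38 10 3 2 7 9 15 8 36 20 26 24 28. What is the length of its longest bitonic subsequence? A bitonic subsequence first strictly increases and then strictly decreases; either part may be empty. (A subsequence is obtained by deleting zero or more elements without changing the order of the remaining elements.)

Let inc[i] be the LIS ending at i and dec[i] the longest strictly decreasing subsequence starting at i. inc = [1, 1, 1, 1, 2, 3, 4, 3, 5, 5, 6, 6, 7], dec = [4, 3, 2, 1, 1, 2, 2, 1, 3, 1, 2, 1, 1].
max_i inc[i]+dec[i]−1 = 7, with one witness 3, 7, 9, 15, 36, 26, 24.

7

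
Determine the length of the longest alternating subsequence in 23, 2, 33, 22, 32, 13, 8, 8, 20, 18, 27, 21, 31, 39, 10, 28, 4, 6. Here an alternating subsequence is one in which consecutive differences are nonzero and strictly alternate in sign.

15

Track the best alternating length ending on an up-step vs a down-step at each position: up/down = 1/1, 1/2, 3/1, 3/4, 5/4, 3/6, 3/6, 3/6, 7/6, 7/8, 9/6, 9/10, 11/6, 11/1, 7/12, 13/12, 3/14, 15/14.
The maximum over both is 15; one such subsequence is 23, 2, 33, 22, 32, 13, 20, 18, 27, 21, 31, 10, 28, 4, 6.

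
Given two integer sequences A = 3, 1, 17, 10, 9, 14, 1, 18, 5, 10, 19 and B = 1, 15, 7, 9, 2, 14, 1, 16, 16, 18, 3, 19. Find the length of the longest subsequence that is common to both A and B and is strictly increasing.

A longest common strictly increasing subsequence is 1, 9, 14, 18, 19 (length 5); it appears in order in both A and B, and no longer such subsequence exists.

5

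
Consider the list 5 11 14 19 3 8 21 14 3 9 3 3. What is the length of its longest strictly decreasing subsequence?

4

Scanning left to right, the best length ending at each element is: 5→1, 11→1, 14→1, 19→1, 3→2, 8→2, 21→1, 14→2, 3→3, 9→3, 3→4, 3→4.
So the longest decreasing subsequence has length 4, e.g. 19, 14, 9, 3.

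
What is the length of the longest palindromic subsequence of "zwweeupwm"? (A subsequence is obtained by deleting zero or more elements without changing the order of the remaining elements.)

4

Using dp[i][j] = 2 + dp[i+1][j−1] if the ends match, else max(dp[i+1][j], dp[i][j−1]):
dp[1][9] = 4. A witness is weew at positions 3,4,5,8.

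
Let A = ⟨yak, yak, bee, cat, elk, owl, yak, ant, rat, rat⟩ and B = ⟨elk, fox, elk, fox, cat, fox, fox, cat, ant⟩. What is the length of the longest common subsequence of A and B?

Backtracking the LCS table gives one alignment: cat (A4,B8) → ant (A8,B9).
So the longest common subsequence has length 2.

2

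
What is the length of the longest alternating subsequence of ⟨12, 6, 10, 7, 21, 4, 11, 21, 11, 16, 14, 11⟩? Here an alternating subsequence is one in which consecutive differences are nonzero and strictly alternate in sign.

10

A longest alternating subsequence is 12, 6, 10, 7, 21, 4, 21, 11, 16, 14 (positions 1,2,3,4,5,6,8,9,10,11); its 9 consecutive differences strictly alternate in sign, and length 10 is optimal.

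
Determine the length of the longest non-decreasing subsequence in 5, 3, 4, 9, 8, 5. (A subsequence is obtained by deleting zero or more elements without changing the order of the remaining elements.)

Scanning left to right, the best length ending at each element is: 5→1, 3→1, 4→2, 9→3, 8→3, 5→3.
So the longest non-decreasing subsequence has length 3, e.g. 3, 4, 9.

3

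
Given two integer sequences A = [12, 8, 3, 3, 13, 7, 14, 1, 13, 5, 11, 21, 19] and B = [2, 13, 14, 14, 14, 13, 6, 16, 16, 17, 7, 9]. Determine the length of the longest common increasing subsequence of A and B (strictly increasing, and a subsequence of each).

For each value that appears in both, track the longest common increasing run ending there.
The best achievable length is 2; one witness is 13, 14 (A-positions 5,7, B-positions 2,3).

2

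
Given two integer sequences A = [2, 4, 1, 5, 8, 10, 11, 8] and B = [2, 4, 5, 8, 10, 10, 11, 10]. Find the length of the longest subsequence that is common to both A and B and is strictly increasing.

A longest common strictly increasing subsequence is 2, 4, 5, 8, 10, 11 (length 6); it appears in order in both A and B, and no longer such subsequence exists.

6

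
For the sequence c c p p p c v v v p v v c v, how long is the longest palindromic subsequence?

7

Using dp[i][j] = 2 + dp[i+1][j−1] if the ends match, else max(dp[i+1][j], dp[i][j−1]):
dp[1][14] = 7. A witness is vvvpvvv at positions 7,8,9,10,11,12,14.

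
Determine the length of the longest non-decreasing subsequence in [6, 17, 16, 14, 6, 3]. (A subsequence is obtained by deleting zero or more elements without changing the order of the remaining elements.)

2

Scanning left to right, the best length ending at each element is: 6→1, 17→2, 16→2, 14→2, 6→2, 3→1.
So the longest non-decreasing subsequence has length 2, e.g. 6, 17.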